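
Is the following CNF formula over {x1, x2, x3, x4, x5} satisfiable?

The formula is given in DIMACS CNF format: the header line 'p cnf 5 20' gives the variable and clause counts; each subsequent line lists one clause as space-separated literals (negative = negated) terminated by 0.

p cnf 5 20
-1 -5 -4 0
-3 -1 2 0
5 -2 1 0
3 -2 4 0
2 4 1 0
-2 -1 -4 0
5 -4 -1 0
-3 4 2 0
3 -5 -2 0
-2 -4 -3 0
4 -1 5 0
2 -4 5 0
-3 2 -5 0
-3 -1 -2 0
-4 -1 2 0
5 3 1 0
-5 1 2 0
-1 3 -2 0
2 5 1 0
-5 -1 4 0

Case x1 = False:
Case x5 = True:
From the singleton clause (x2), x2 = True.
From the singleton clause (x3), x3 = True.
From the singleton clause (¬x4), x4 = False.
Every clause now holds.
A satisfying assignment: x1 ↦ False,  x2 ↦ True,  x3 ↦ True,  x4 ↦ False,  x5 ↦ True.

Yes, satisfiable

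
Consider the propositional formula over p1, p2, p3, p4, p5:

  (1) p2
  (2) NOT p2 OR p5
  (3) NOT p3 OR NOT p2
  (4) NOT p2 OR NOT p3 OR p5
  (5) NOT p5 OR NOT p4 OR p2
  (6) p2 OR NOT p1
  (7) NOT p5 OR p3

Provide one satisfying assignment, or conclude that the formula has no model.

(p2) alone gives p2 = true.
(p5) alone gives p5 = true.
(NOT p3) alone gives p3 = false.
Now (p3) is unsatisfied and unit — conflict.

UNSATISFIABLE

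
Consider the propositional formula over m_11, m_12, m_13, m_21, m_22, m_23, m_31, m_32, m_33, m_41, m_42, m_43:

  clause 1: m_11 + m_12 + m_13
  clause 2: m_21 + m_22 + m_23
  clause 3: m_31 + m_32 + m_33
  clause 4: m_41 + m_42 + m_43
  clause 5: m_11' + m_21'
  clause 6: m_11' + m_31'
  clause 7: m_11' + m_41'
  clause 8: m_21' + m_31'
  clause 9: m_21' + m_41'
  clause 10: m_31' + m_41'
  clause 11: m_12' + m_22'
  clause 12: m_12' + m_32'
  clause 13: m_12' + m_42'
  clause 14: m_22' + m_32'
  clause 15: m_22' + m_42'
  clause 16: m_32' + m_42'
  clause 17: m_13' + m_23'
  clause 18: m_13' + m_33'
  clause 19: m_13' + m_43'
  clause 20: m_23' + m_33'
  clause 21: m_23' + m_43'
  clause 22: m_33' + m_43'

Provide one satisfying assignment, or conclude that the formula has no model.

UNSATISFIABLE

Branch on m_11: set m_11 = 0.
Branch on m_12: set m_12 = 1.
(m_22') alone gives m_22 = 0.
(m_32') alone gives m_32 = 0.
(m_42') alone gives m_42 = 0.
Branch on m_21: set m_21 = 1.
(m_31') alone gives m_31 = 0.
(m_33) alone gives m_33 = 1.
(m_41') alone gives m_41 = 0.
(m_43) alone gives m_43 = 1.
But (m_43') is also a unit clause — contradiction.
So m_21 must be the other value — set m_21 = 0.
(m_23) alone gives m_23 = 1.
(m_13') alone gives m_13 = 0.
(m_33') alone gives m_33 = 0.
(m_31) alone gives m_31 = 1.
(m_41') alone gives m_41 = 0.
(m_43) alone gives m_43 = 1.
But (m_43') is also a unit clause — contradiction.
Either choice for m_21 ends in contradiction.
So m_12 must be the other value — set m_12 = 0.
(m_13) alone gives m_13 = 1.
(m_23') alone gives m_23 = 0.
(m_33') alone gives m_33 = 0.
(m_43') alone gives m_43 = 0.
Branch on m_21: set m_21 = 1.
(m_31') alone gives m_31 = 0.
(m_32) alone gives m_32 = 1.
(m_41') alone gives m_41 = 0.
(m_42) alone gives m_42 = 1.
But (m_42') is also a unit clause — contradiction.
So m_21 must be the other value — set m_21 = 0.
(m_22) alone gives m_22 = 1.
(m_32') alone gives m_32 = 0.
(m_31) alone gives m_31 = 1.
(m_41') alone gives m_41 = 0.
(m_42) alone gives m_42 = 1.
But (m_42') is also a unit clause — contradiction.
Either choice for m_21 ends in contradiction.
Either choice for m_12 ends in contradiction.
So m_11 must be the other value — set m_11 = 1.
(m_21') alone gives m_21 = 0.
(m_31') alone gives m_31 = 0.
(m_41') alone gives m_41 = 0.
Branch on m_22: set m_22 = 1.
(m_12') alone gives m_12 = 0.
(m_32') alone gives m_32 = 0.
(m_33) alone gives m_33 = 1.
(m_42') alone gives m_42 = 0.
(m_43) alone gives m_43 = 1.
But (m_43') is also a unit clause — contradiction.
So m_22 must be the other value — set m_22 = 0.
(m_23) alone gives m_23 = 1.
(m_13') alone gives m_13 = 0.
(m_33') alone gives m_33 = 0.
(m_32) alone gives m_32 = 1.
(m_12') alone gives m_12 = 0.
(m_42') alone gives m_42 = 0.
(m_43) alone gives m_43 = 1.
But (m_43') is also a unit clause — contradiction.
Either choice for m_22 ends in contradiction.
Either choice for m_11 ends in contradiction.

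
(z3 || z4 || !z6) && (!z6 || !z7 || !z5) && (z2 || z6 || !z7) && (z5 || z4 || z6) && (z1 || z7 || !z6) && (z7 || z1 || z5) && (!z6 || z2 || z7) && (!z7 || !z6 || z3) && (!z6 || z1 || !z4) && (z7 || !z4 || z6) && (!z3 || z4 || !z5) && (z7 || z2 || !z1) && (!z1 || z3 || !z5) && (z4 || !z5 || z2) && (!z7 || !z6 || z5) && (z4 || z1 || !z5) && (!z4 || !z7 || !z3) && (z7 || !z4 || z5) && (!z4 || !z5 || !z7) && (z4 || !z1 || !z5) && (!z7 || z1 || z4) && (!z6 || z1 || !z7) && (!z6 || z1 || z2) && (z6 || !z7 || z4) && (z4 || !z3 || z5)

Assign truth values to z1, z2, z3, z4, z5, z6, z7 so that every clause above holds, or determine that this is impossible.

z1: true, z2: true, z3: false, z4: true, z5: false, z6: false, z7: true

Case z3 = false:
Case z4 = true:
Case z7 = true:
(!z6) alone gives z6 = false.
(z2) alone gives z2 = true.
(!z5) alone gives z5 = false.
Every clause is now satisfied; z1 is unconstrained.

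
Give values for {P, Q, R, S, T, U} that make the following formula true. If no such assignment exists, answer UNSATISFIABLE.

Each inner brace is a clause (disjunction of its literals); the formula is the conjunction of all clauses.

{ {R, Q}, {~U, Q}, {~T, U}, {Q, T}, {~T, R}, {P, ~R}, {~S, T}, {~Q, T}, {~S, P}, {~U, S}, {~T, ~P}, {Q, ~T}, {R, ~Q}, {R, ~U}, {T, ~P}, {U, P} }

UNSATISFIABLE

Try R = 1.
(P) alone gives P = 1.
(~T) alone gives T = 0.
But (T) is also a unit clause — contradiction.
So R must be the other value — set R = 0.
(Q) alone gives Q = 1.
But (~Q) is also a unit clause — contradiction.
Either choice for R ends in contradiction.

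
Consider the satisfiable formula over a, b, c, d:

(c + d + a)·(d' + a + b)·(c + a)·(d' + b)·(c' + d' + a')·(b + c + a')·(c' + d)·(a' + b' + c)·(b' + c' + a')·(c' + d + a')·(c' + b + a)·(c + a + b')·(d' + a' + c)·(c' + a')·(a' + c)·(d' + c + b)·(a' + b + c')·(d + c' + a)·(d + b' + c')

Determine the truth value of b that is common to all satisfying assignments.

True

Suppose b = 0.
From the singleton clause (d'), d = 0.
From the singleton clause (c'), c = 0.
From the singleton clause (a), a = 1.
That conflicts with the unit clause (a').
So every satisfying assignment has b = True.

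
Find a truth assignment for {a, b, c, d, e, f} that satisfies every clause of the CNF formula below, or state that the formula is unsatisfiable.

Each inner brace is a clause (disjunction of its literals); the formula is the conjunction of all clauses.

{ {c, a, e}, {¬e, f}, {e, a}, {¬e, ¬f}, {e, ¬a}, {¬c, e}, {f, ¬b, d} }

Case e = False:
Unit clause (a) forces a = True.
But (¬a) is also a unit clause — contradiction.
Undo e and try e = True.
Unit clause (f) forces f = True.
But (¬f) is also a unit clause — contradiction.
Both values of e lead to a conflict.

UNSATISFIABLE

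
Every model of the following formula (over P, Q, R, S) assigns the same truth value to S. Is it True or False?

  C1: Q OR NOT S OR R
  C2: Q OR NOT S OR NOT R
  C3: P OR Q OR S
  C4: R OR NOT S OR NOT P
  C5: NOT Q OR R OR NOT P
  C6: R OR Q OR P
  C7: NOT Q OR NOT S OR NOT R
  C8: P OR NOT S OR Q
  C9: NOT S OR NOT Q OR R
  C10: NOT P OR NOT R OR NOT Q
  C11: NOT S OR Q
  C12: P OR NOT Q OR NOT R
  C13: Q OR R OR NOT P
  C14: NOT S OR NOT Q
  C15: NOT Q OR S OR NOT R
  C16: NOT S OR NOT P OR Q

Suppose S = true.
The clause (Q) is unit, so Q = true.
That conflicts with the unit clause (NOT Q).
So every satisfying assignment has S = False.

False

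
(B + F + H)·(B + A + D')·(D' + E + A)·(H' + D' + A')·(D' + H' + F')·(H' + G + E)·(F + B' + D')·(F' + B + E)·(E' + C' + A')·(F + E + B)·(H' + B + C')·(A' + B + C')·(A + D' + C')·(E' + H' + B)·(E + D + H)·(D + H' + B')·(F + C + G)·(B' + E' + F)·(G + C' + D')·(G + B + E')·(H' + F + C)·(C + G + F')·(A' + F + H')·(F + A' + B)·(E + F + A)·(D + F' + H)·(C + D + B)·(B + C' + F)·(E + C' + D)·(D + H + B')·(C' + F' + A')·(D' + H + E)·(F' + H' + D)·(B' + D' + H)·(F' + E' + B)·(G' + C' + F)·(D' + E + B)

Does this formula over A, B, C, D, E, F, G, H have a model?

Case B = 1:
Case F = 1:
Case D = 0:
The clause (H') is unit, so H = 0.
That conflicts with the unit clause (H).
Backtrack on D: now try D = 1.
The clause (H') is unit, so H = 0.
That conflicts with the unit clause (H).
Neither D = 1 nor D = 0 works.
Backtrack on F: now try F = 0.
The clause (D') is unit, so D = 0.
The clause (H') is unit, so H = 0.
That conflicts with the unit clause (H).
Neither F = 1 nor F = 0 works.
Backtrack on B: now try B = 0.
Case F = 1:
The clause (E) is unit, so E = 1.
That conflicts with the unit clause (E').
Backtrack on F: now try F = 0.
The clause (H) is unit, so H = 1.
The clause (E) is unit, so E = 1.
That conflicts with the unit clause (E').
Neither F = 1 nor F = 0 works.
Neither B = 1 nor B = 0 works.
No assignment satisfies every clause.

No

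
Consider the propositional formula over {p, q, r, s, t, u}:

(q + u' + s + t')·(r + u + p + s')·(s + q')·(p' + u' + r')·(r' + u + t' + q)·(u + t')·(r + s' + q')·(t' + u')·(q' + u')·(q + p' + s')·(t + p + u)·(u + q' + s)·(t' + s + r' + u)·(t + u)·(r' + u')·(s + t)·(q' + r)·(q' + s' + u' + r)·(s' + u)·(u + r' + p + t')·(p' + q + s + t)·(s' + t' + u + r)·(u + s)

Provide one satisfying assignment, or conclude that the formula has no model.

Case s = 1:
(u) alone gives u = 1.
(t') alone gives t = 0.
(q') alone gives q = 0.
(p') alone gives p = 0.
(r') alone gives r = 0.
All clauses are satisfied.

p ↦ 0; q ↦ 0; r ↦ 0; s ↦ 1; t ↦ 0; u ↦ 1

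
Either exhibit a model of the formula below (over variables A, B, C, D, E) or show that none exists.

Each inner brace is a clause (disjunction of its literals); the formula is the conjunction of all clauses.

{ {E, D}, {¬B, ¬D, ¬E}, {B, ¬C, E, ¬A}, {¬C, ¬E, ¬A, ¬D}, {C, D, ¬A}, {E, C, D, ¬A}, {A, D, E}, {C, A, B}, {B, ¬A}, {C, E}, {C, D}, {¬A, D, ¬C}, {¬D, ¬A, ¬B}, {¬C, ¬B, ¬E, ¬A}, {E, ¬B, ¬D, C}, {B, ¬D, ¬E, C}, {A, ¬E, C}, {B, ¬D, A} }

A ↦ False, B ↦ False, C ↦ True, D ↦ False, E ↦ True

Case E = True:
Case B = False:
Unit clause (¬A) forces A = False.
Unit clause (C) forces C = True.
Unit clause (¬D) forces D = False.
Every clause now holds.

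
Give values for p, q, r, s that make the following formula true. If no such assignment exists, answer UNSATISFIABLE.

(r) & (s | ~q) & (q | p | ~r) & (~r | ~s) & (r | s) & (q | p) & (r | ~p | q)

p=1; q=0; r=1; s=0

The clause (r) is unit, so r = 1.
The clause (~s) is unit, so s = 0.
The clause (~q) is unit, so q = 0.
The clause (p) is unit, so p = 1.
Every clause now holds.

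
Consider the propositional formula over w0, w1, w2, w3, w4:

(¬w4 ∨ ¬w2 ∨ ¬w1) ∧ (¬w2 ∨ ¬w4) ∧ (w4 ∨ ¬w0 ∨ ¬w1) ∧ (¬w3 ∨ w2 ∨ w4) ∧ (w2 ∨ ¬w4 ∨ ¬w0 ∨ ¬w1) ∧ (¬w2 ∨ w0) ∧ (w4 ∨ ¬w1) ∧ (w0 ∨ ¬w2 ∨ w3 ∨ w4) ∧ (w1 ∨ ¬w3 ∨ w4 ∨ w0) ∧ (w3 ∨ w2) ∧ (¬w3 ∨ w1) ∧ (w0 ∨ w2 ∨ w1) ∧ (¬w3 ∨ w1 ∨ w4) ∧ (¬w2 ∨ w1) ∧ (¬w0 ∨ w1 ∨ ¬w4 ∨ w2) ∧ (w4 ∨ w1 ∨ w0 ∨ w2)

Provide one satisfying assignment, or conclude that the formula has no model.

Branch on w2: set w2 = False.
(w3) alone gives w3 = True.
(w4) alone gives w4 = True.
(w1) alone gives w1 = True.
(¬w0) alone gives w0 = False.
All clauses are satisfied.

w0=False, w1=True, w2=False, w3=True, w4=True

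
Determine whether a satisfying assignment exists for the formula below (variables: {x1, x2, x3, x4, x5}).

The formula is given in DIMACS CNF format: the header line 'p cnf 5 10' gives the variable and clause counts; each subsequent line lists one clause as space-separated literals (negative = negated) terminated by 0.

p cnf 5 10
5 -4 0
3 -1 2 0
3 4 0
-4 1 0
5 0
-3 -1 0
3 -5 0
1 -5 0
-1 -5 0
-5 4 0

Unit clause (x5) forces x5 = True.
Unit clause (x3) forces x3 = True.
Unit clause (¬x1) forces x1 = False.
Now (x1) is unsatisfied and unit — conflict.
No assignment satisfies every clause.

No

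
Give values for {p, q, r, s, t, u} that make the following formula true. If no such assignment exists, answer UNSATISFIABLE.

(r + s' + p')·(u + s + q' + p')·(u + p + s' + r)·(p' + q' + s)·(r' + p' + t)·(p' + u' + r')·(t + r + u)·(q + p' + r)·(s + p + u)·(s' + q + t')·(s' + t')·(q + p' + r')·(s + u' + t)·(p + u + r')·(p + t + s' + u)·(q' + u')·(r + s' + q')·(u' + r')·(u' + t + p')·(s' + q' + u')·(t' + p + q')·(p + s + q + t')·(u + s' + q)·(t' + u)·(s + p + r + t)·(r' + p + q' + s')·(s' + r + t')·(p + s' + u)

Branch on s: set s = 1.
The clause (t') is unit, so t = 0.
Branch on r: set r = 0.
The clause (p') is unit, so p = 0.
The clause (u) is unit, so u = 1.
The clause (q') is unit, so q = 0.
This assignment satisfies each clause.

p ↦ 0; q ↦ 0; r ↦ 0; s ↦ 1; t ↦ 0; u ↦ 1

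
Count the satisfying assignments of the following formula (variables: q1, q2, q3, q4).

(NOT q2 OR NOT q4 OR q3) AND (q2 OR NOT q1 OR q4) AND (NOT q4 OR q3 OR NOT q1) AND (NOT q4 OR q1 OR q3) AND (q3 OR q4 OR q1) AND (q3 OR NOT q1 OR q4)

There are 2^4 = 16 truth assignments over (q1, q2, q3, q4).
Check each against the 6 clauses (columns in the order q1, q2, q3, q4):
  F F F F  ✗ fails (q3 OR q4 OR q1)
  F F F T  ✗ fails (NOT q4 OR q1 OR q3)
  F F T F  ✓ satisfies all
  F F T T  ✓ satisfies all
  F T F F  ✗ fails (q3 OR q4 OR q1)
  F T F T  ✗ fails (NOT q2 OR NOT q4 OR q3)
  F T T F  ✓ satisfies all
  F T T T  ✓ satisfies all
  T F F F  ✗ fails (q2 OR NOT q1 OR q4)
  T F F T  ✗ fails (NOT q4 OR q3 OR NOT q1)
  T F T F  ✗ fails (q2 OR NOT q1 OR q4)
  T F T T  ✓ satisfies all
  T T F F  ✗ fails (q3 OR NOT q1 OR q4)
  T T F T  ✗ fails (NOT q2 OR NOT q4 OR q3)
  T T T F  ✓ satisfies all
  T T T T  ✓ satisfies all
7 of the 16 rows are models.

7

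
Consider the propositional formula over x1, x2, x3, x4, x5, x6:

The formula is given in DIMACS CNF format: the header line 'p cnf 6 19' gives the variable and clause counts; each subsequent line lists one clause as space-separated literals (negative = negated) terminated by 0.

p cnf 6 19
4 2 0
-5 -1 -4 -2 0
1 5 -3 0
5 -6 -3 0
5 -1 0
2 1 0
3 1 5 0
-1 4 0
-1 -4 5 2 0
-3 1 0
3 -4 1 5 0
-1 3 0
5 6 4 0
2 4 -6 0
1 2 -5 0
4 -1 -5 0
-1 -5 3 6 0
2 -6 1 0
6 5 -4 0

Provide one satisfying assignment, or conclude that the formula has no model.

Branch on x4: set x4 = True.
Branch on x5: set x5 = True.
Branch on x1: set x1 = True.
The clause (¬x2) is unit, so x2 = False.
The clause (x3) is unit, so x3 = True.
Every clause is now satisfied; x6 is unconstrained.

x1: True,  x2: False,  x3: True,  x4: True,  x5: True,  x6: False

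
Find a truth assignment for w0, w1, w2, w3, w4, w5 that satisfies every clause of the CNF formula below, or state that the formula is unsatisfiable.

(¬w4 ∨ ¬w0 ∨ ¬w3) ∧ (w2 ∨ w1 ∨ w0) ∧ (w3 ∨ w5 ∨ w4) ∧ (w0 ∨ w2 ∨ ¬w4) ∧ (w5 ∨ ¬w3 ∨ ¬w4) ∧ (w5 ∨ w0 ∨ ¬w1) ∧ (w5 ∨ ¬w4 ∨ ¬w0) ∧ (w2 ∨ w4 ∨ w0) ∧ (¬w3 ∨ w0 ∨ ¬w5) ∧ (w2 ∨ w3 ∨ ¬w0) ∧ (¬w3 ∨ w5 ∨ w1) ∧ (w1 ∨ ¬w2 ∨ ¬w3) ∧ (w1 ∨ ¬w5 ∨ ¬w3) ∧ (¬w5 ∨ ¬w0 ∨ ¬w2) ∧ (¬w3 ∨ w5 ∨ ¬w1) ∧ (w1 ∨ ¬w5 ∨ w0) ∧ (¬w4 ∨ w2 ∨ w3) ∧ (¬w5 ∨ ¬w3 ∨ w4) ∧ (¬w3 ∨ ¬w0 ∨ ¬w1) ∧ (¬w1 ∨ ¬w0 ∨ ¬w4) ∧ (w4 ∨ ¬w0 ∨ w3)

Case w4 = True:
Case w0 = False:
(w2) alone gives w2 = True.
Case w5 = True:
(¬w3) alone gives w3 = False.
(w1) alone gives w1 = True.
This assignment satisfies each clause.

w0: False, w1: True, w2: True, w3: False, w4: True, w5: True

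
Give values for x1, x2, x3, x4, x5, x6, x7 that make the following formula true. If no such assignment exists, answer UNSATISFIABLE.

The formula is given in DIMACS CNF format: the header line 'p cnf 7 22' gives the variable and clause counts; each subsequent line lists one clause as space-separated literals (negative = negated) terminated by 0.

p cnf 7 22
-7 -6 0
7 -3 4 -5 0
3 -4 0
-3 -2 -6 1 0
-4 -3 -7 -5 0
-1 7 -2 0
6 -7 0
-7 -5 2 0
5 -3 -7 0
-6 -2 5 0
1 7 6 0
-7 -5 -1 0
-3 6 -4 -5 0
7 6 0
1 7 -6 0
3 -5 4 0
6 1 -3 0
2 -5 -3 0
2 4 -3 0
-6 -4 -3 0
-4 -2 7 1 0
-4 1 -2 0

Branch on x7: set x7 = False.
From the singleton clause (x6), x6 = True.
From the singleton clause (x1), x1 = True.
From the singleton clause (¬x2), x2 = False.
Branch on x3: set x3 = False.
From the singleton clause (¬x4), x4 = False.
From the singleton clause (¬x5), x5 = False.
This assignment satisfies each clause.

x1=True; x2=False; x3=False; x4=False; x5=False; x6=True; x7=False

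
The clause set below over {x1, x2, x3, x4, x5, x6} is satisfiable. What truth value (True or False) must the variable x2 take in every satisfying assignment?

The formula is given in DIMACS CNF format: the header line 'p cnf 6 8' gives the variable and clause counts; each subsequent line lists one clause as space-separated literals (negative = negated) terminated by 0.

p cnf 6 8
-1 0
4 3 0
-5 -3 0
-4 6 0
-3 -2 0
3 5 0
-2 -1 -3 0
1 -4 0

Suppose x2 = True.
The clause (¬x1) is unit, so x1 = False.
The clause (¬x3) is unit, so x3 = False.
The clause (x4) is unit, so x4 = True.
Now (¬x4) is unsatisfied and unit — conflict.
So every satisfying assignment has x2 = False.

False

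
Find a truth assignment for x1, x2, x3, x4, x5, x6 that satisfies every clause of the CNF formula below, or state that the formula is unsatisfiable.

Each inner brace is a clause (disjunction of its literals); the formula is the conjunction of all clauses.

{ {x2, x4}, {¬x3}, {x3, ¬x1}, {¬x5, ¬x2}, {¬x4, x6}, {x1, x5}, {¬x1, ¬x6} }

Unit clause (¬x3) forces x3 = False.
Unit clause (¬x1) forces x1 = False.
Unit clause (x5) forces x5 = True.
Unit clause (¬x2) forces x2 = False.
Unit clause (x4) forces x4 = True.
Unit clause (x6) forces x6 = True.
All clauses are satisfied.

x1: False; x2: False; x3: False; x4: True; x5: True; x6: True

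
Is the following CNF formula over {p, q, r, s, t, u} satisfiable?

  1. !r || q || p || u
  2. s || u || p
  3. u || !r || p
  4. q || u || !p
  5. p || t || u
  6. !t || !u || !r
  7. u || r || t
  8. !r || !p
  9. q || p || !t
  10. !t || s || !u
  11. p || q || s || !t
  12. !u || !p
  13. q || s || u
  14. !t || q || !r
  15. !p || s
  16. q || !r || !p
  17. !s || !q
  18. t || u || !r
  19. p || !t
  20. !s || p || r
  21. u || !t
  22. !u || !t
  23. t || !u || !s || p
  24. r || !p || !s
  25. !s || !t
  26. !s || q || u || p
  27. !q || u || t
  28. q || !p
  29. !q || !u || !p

Satisfiable

Branch on r: set r = false.
Branch on u: set u = true.
(!p) alone gives p = false.
(!t) alone gives t = false.
(!s) alone gives s = false.
All clauses hold; q can take either value.
A satisfying assignment: p ↦ false,  q ↦ true,  r ↦ false,  s ↦ false,  t ↦ false,  u ↦ true.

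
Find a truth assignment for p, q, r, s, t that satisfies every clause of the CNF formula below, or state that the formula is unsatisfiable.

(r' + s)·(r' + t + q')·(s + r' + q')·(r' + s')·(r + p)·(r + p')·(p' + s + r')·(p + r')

UNSATISFIABLE

Suppose r = 0.
The clause (p) is unit, so p = 1.
But (p') is also a unit clause — contradiction.
Undo r and try r = 1.
The clause (s) is unit, so s = 1.
But (s') is also a unit clause — contradiction.
Neither r = 1 nor r = 0 works.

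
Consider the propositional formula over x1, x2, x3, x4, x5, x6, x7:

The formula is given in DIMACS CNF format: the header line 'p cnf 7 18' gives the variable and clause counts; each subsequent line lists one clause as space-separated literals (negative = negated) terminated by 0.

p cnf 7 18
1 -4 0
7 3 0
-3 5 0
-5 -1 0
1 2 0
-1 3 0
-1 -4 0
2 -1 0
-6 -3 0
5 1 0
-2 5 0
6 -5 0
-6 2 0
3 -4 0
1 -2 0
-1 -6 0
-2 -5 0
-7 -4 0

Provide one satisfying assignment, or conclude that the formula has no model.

UNSATISFIABLE

Try x1 = True.
The clause (¬x5) is unit, so x5 = False.
The clause (¬x3) is unit, so x3 = False.
That conflicts with the unit clause (x3).
Undo x1 and try x1 = False.
The clause (¬x4) is unit, so x4 = False.
The clause (x2) is unit, so x2 = True.
That conflicts with the unit clause (¬x2).
Either choice for x1 ends in contradiction.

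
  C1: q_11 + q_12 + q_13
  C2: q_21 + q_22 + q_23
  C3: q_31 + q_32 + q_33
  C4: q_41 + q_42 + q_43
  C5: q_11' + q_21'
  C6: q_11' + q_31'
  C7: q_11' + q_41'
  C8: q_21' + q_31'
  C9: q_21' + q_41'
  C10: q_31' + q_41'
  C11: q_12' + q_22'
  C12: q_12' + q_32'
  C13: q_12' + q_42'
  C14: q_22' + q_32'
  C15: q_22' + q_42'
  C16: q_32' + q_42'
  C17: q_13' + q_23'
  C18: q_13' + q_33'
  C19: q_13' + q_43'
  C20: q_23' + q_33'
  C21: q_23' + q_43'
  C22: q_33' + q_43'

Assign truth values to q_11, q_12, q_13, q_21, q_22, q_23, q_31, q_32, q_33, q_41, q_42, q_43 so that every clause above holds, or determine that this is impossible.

Case q_11 = 0:
Case q_12 = 1:
(q_22') alone gives q_22 = 0.
(q_32') alone gives q_32 = 0.
(q_42') alone gives q_42 = 0.
Case q_21 = 1:
(q_31') alone gives q_31 = 0.
(q_33) alone gives q_33 = 1.
(q_41') alone gives q_41 = 0.
(q_43) alone gives q_43 = 1.
That conflicts with the unit clause (q_43').
Undo q_21 and try q_21 = 0.
(q_23) alone gives q_23 = 1.
(q_13') alone gives q_13 = 0.
(q_33') alone gives q_33 = 0.
(q_31) alone gives q_31 = 1.
(q_41') alone gives q_41 = 0.
(q_43) alone gives q_43 = 1.
That conflicts with the unit clause (q_43').
Both values of q_21 lead to a conflict.
Undo q_12 and try q_12 = 0.
(q_13) alone gives q_13 = 1.
(q_23') alone gives q_23 = 0.
(q_33') alone gives q_33 = 0.
(q_43') alone gives q_43 = 0.
Case q_21 = 1:
(q_31') alone gives q_31 = 0.
(q_32) alone gives q_32 = 1.
(q_41') alone gives q_41 = 0.
(q_42) alone gives q_42 = 1.
That conflicts with the unit clause (q_42').
Undo q_21 and try q_21 = 0.
(q_22) alone gives q_22 = 1.
(q_32') alone gives q_32 = 0.
(q_31) alone gives q_31 = 1.
(q_41') alone gives q_41 = 0.
(q_42) alone gives q_42 = 1.
That conflicts with the unit clause (q_42').
Both values of q_21 lead to a conflict.
Both values of q_12 lead to a conflict.
Undo q_11 and try q_11 = 1.
(q_21') alone gives q_21 = 0.
(q_31') alone gives q_31 = 0.
(q_41') alone gives q_41 = 0.
Case q_22 = 1:
(q_12') alone gives q_12 = 0.
(q_32') alone gives q_32 = 0.
(q_33) alone gives q_33 = 1.
(q_42') alone gives q_42 = 0.
(q_43) alone gives q_43 = 1.
That conflicts with the unit clause (q_43').
Undo q_22 and try q_22 = 0.
(q_23) alone gives q_23 = 1.
(q_13') alone gives q_13 = 0.
(q_33') alone gives q_33 = 0.
(q_32) alone gives q_32 = 1.
(q_12') alone gives q_12 = 0.
(q_42') alone gives q_42 = 0.
(q_43) alone gives q_43 = 1.
That conflicts with the unit clause (q_43').
Both values of q_22 lead to a conflict.
Both values of q_11 lead to a conflict.

UNSATISFIABLE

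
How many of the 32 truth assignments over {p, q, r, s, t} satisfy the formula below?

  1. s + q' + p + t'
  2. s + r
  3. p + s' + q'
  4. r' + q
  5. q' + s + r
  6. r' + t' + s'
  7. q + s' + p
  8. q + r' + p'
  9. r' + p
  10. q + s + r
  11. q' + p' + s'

There are 2^5 = 32 truth assignments over (p, q, r, s, t).
Split on q. With q = 1, the clauses containing q are satisfied and q' drops from the rest; 2 of the 2^4 = 16 assignments to the other variables satisfy what remains.
With q = 0, by the same count on the reduced clause set, 2 assignments work.
Total: 2 + 2 = 4.

4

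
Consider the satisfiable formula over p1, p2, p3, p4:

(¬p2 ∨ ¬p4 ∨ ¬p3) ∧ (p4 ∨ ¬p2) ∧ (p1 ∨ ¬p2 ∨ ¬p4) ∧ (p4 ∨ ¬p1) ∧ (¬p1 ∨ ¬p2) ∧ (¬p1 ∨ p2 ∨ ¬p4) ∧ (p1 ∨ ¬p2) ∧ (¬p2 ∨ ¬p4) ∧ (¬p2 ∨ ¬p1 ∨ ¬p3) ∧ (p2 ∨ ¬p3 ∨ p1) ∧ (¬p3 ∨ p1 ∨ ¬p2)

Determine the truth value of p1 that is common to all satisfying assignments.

Suppose p1 = True.
(p4) alone gives p4 = True.
(¬p2) alone gives p2 = False.
But (p2) is also a unit clause — contradiction.
So every satisfying assignment has p1 = False.

False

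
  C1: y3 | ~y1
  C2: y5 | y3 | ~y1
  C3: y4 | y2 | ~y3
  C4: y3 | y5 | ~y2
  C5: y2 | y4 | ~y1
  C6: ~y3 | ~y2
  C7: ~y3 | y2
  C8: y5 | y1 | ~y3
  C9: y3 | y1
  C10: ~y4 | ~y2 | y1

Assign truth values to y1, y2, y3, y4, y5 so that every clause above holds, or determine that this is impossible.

Case y3 = 1:
From the singleton clause (~y2), y2 = 0.
Now (y2) is unsatisfied and unit — conflict.
So y3 must be the other value — set y3 = 0.
From the singleton clause (~y1), y1 = 0.
Now (y1) is unsatisfied and unit — conflict.
Neither y3 = 1 nor y3 = 0 works.

UNSATISFIABLE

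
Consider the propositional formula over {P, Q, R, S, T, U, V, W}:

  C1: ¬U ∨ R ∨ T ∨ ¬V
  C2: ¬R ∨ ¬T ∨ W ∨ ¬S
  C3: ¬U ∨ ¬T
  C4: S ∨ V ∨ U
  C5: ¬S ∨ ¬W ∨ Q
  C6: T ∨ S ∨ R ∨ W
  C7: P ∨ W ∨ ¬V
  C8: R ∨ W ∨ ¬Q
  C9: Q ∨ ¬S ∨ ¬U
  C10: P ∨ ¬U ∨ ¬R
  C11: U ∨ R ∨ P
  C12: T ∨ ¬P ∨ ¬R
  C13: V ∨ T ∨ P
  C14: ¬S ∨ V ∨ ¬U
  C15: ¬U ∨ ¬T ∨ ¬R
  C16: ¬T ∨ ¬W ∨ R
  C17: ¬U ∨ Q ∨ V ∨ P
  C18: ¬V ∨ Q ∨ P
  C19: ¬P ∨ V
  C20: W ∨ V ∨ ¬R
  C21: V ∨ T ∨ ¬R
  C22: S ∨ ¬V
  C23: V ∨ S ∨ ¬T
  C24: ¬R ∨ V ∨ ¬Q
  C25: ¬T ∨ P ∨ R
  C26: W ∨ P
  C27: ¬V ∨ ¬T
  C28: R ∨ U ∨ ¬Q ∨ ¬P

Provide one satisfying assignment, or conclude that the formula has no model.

Case U = False:
Case S = True:
Case W = False:
Unit clause (P) forces P = True.
Unit clause (V) forces V = True.
Unit clause (¬T) forces T = False.
Unit clause (¬R) forces R = False.
Unit clause (¬Q) forces Q = False.
All clauses are satisfied.

P: True; Q: False; R: False; S: True; T: False; U: False; V: True; W: False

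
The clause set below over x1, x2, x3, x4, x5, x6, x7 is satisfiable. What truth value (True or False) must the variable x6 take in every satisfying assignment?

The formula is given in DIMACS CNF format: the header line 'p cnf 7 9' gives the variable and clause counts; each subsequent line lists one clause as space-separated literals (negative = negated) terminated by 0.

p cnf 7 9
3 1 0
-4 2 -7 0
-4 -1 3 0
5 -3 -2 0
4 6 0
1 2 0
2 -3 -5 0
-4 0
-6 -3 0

Suppose x6 = False.
The clause (x4) is unit, so x4 = True.
But (¬x4) is also a unit clause — contradiction.
So every satisfying assignment has x6 = True.

True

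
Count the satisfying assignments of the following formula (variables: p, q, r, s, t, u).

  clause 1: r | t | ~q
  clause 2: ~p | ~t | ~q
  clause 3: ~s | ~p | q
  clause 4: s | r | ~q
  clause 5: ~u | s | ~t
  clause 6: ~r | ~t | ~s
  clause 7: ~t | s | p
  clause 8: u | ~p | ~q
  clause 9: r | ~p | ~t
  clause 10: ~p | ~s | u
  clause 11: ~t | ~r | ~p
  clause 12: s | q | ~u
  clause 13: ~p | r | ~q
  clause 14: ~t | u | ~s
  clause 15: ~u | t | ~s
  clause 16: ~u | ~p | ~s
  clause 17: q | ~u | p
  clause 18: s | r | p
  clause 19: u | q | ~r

7

There are 2^6 = 64 truth assignments over (p, q, r, s, t, u).
Split on u. With u = 1, the clauses containing u are satisfied and ~u drops from the rest; 3 of the 2^5 = 32 assignments to the other variables satisfy what remains.
With u = 0, by the same count on the reduced clause set, 4 assignments work.
Total: 3 + 4 = 7.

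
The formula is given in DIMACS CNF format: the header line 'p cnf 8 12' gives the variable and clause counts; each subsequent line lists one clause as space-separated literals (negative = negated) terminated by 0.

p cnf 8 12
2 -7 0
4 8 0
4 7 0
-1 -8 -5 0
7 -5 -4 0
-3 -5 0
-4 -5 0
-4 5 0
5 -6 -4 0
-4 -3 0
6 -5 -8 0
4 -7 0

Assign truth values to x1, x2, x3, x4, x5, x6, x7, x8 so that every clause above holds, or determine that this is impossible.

Suppose x2 = True.
Suppose x4 = True.
The clause (¬x5) is unit, so x5 = False.
Now (x5) is unsatisfied and unit — conflict.
That branch fails; take x4 = False instead.
The clause (x8) is unit, so x8 = True.
The clause (x7) is unit, so x7 = True.
Now (¬x7) is unsatisfied and unit — conflict.
Both values of x4 lead to a conflict.
That branch fails; take x2 = False instead.
The clause (¬x7) is unit, so x7 = False.
The clause (x4) is unit, so x4 = True.
The clause (¬x5) is unit, so x5 = False.
Now (x5) is unsatisfied and unit — conflict.
Both values of x2 lead to a conflict.

UNSATISFIABLE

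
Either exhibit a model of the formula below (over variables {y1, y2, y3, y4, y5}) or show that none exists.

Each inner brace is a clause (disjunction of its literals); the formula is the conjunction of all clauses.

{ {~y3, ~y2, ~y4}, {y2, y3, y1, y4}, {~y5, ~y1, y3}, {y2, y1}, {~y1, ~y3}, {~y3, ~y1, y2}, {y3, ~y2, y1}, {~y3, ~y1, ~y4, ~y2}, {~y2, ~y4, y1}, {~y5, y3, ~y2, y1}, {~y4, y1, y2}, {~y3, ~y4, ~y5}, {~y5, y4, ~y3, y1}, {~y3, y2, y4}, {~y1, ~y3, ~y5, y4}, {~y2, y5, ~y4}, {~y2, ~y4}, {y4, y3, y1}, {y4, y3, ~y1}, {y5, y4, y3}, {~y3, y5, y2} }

Case y2 = 0:
(y1) alone gives y1 = 1.
(~y3) alone gives y3 = 0.
(~y5) alone gives y5 = 0.
(y4) alone gives y4 = 1.
This assignment satisfies each clause.

y1: 1,  y2: 0,  y3: 0,  y4: 1,  y5: 0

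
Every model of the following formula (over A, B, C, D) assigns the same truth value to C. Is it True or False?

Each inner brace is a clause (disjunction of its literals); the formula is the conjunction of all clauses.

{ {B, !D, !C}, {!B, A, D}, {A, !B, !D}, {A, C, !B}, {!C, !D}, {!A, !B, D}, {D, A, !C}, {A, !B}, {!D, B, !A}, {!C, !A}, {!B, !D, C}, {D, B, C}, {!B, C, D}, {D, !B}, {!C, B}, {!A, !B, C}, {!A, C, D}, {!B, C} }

Suppose C = true.
From the singleton clause (!D), D = false.
From the singleton clause (A), A = true.
That conflicts with the unit clause (!A).
So every satisfying assignment has C = False.

False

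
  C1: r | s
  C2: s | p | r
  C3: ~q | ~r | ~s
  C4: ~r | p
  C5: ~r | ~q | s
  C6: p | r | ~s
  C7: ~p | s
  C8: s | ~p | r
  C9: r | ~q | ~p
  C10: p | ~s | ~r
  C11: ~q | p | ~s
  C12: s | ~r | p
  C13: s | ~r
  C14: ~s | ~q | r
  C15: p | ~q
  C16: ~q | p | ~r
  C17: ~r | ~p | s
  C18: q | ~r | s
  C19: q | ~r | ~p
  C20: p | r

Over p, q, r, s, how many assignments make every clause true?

There are 2^4 = 16 truth assignments over (p, q, r, s).
Check each against the 20 clauses (columns in the order p, q, r, s):
  F F F F  ✗ fails (r | s)
  F F F T  ✗ fails (p | r | ~s)
  F F T F  ✗ fails (~r | p)
  F F T T  ✗ fails (~r | p)
  F T F F  ✗ fails (r | s)
  F T F T  ✗ fails (p | r | ~s)
  F T T F  ✗ fails (~r | p)
  F T T T  ✗ fails (~q | ~r | ~s)
  T F F F  ✗ fails (r | s)
  T F F T  ✓ satisfies all
  T F T F  ✗ fails (~p | s)
  T F T T  ✗ fails (q | ~r | ~p)
  T T F F  ✗ fails (r | s)
  T T F T  ✗ fails (r | ~q | ~p)
  T T T F  ✗ fails (~r | ~q | s)
  T T T T  ✗ fails (~q | ~r | ~s)
1 of the 16 rows is a model.

1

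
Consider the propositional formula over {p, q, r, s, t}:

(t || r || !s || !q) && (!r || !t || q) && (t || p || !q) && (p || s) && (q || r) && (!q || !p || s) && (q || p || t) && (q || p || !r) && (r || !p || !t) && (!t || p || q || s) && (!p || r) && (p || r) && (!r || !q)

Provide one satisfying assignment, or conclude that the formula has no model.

Case p = true:
The clause (r) is unit, so r = true.
The clause (!q) is unit, so q = false.
The clause (!t) is unit, so t = false.
All clauses hold; s can take either value.

p=true,  q=false,  r=true,  s=true,  t=false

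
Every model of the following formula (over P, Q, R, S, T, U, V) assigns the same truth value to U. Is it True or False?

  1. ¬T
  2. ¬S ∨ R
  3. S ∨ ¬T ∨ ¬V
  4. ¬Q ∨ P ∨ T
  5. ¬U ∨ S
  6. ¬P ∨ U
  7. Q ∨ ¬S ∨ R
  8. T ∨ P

True

Suppose U = False.
(¬T) alone gives T = False.
(¬P) alone gives P = False.
But (P) is also a unit clause — contradiction.
So every satisfying assignment has U = True.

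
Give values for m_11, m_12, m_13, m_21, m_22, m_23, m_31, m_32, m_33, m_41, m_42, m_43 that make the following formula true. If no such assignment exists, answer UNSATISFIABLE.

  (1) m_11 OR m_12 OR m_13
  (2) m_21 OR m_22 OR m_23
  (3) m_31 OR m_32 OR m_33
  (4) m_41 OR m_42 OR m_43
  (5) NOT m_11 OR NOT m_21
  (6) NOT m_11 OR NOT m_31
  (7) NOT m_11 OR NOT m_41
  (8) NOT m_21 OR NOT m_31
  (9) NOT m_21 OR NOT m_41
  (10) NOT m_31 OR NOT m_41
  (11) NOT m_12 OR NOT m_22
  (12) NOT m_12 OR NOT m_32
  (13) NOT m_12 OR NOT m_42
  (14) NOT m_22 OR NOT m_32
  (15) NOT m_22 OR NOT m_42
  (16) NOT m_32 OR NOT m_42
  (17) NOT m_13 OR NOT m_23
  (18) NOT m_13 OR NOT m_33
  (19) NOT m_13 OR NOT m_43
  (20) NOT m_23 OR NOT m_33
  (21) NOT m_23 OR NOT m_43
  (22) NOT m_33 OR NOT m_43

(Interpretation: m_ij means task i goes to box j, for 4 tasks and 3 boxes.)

Suppose m_11 = false.
Suppose m_12 = true.
The clause (NOT m_22) is unit, so m_22 = false.
The clause (NOT m_32) is unit, so m_32 = false.
The clause (NOT m_42) is unit, so m_42 = false.
Suppose m_21 = true.
The clause (NOT m_31) is unit, so m_31 = false.
The clause (m_33) is unit, so m_33 = true.
The clause (NOT m_41) is unit, so m_41 = false.
The clause (m_43) is unit, so m_43 = true.
That conflicts with the unit clause (NOT m_43).
Undo m_21 and try m_21 = false.
The clause (m_23) is unit, so m_23 = true.
The clause (NOT m_13) is unit, so m_13 = false.
The clause (NOT m_33) is unit, so m_33 = false.
The clause (m_31) is unit, so m_31 = true.
The clause (NOT m_41) is unit, so m_41 = false.
The clause (m_43) is unit, so m_43 = true.
That conflicts with the unit clause (NOT m_43).
Both values of m_21 lead to a conflict.
Undo m_12 and try m_12 = false.
The clause (m_13) is unit, so m_13 = true.
The clause (NOT m_23) is unit, so m_23 = false.
The clause (NOT m_33) is unit, so m_33 = false.
The clause (NOT m_43) is unit, so m_43 = false.
Suppose m_21 = true.
The clause (NOT m_31) is unit, so m_31 = false.
The clause (m_32) is unit, so m_32 = true.
The clause (NOT m_41) is unit, so m_41 = false.
The clause (m_42) is unit, so m_42 = true.
That conflicts with the unit clause (NOT m_42).
Undo m_21 and try m_21 = false.
The clause (m_22) is unit, so m_22 = true.
The clause (NOT m_32) is unit, so m_32 = false.
The clause (m_31) is unit, so m_31 = true.
The clause (NOT m_41) is unit, so m_41 = false.
The clause (m_42) is unit, so m_42 = true.
That conflicts with the unit clause (NOT m_42).
Both values of m_21 lead to a conflict.
Both values of m_12 lead to a conflict.
Undo m_11 and try m_11 = true.
The clause (NOT m_21) is unit, so m_21 = false.
The clause (NOT m_31) is unit, so m_31 = false.
The clause (NOT m_41) is unit, so m_41 = false.
Suppose m_22 = true.
The clause (NOT m_12) is unit, so m_12 = false.
The clause (NOT m_32) is unit, so m_32 = false.
The clause (m_33) is unit, so m_33 = true.
The clause (NOT m_42) is unit, so m_42 = false.
The clause (m_43) is unit, so m_43 = true.
That conflicts with the unit clause (NOT m_43).
Undo m_22 and try m_22 = false.
The clause (m_23) is unit, so m_23 = true.
The clause (NOT m_13) is unit, so m_13 = false.
The clause (NOT m_33) is unit, so m_33 = false.
The clause (m_32) is unit, so m_32 = true.
The clause (NOT m_12) is unit, so m_12 = false.
The clause (NOT m_42) is unit, so m_42 = false.
The clause (m_43) is unit, so m_43 = true.
That conflicts with the unit clause (NOT m_43).
Both values of m_22 lead to a conflict.
Both values of m_11 lead to a conflict.

UNSATISFIABLE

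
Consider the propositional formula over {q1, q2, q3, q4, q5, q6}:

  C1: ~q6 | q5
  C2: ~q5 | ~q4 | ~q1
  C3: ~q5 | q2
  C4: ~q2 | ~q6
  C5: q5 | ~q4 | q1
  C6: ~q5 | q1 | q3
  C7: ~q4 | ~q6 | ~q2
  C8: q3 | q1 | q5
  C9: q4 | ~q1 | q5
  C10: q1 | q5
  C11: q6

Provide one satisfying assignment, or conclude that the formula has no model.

UNSATISFIABLE

Unit clause (q6) forces q6 = 1.
Unit clause (q5) forces q5 = 1.
Unit clause (q2) forces q2 = 1.
Now (~q2) is unsatisfied and unit — conflict.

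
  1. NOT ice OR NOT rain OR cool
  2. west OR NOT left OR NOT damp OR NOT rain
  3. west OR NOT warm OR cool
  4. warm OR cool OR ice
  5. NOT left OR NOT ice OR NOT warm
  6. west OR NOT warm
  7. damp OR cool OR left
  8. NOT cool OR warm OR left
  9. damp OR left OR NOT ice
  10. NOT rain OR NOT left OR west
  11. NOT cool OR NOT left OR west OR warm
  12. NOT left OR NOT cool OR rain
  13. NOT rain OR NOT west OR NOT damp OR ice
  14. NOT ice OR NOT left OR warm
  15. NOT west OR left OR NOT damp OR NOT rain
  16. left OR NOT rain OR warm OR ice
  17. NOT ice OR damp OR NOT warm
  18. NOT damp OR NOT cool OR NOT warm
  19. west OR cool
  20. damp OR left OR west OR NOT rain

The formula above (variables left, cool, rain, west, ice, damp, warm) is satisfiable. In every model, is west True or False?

True

Suppose west = false.
(NOT warm) alone gives warm = false.
(cool) alone gives cool = true.
(left) alone gives left = true.
But (NOT left) is also a unit clause — contradiction.
So every satisfying assignment has west = True.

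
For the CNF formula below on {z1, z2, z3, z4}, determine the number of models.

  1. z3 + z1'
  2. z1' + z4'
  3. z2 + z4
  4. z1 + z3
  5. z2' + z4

2

There are 2^4 = 16 truth assignments over (z1, z2, z3, z4).
Check each against the 5 clauses (columns in the order z1, z2, z3, z4):
  F F F F  ✗ fails (z2 + z4)
  F F F T  ✗ fails (z1 + z3)
  F F T F  ✗ fails (z2 + z4)
  F F T T  ✓ satisfies all
  F T F F  ✗ fails (z1 + z3)
  F T F T  ✗ fails (z1 + z3)
  F T T F  ✗ fails (z2' + z4)
  F T T T  ✓ satisfies all
  T F F F  ✗ fails (z3 + z1')
  T F F T  ✗ fails (z3 + z1')
  T F T F  ✗ fails (z2 + z4)
  T F T T  ✗ fails (z1' + z4')
  T T F F  ✗ fails (z3 + z1')
  T T F T  ✗ fails (z3 + z1')
  T T T F  ✗ fails (z2' + z4)
  T T T T  ✗ fails (z1' + z4')
2 of the 16 rows are models.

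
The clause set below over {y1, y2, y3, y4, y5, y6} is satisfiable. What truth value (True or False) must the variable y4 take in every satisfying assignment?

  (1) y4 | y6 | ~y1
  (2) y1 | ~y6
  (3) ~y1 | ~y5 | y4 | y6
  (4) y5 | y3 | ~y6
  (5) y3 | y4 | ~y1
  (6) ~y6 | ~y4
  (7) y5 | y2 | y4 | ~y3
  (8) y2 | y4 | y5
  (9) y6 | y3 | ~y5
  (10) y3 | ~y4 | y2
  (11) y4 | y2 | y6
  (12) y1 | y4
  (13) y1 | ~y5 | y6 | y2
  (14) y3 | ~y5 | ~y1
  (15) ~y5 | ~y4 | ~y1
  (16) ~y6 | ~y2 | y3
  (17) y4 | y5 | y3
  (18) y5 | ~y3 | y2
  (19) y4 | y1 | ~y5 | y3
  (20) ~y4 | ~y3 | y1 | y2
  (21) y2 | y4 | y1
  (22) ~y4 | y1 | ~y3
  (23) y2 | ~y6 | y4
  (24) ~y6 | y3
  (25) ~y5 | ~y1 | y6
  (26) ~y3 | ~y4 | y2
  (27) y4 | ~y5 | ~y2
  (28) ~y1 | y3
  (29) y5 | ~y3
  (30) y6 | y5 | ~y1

True

Suppose y4 = 0.
Unit clause (y1) forces y1 = 1.
Unit clause (y6) forces y6 = 1.
Unit clause (y3) forces y3 = 1.
Unit clause (y2) forces y2 = 1.
Unit clause (~y5) forces y5 = 0.
Now (y5) is unsatisfied and unit — conflict.
So every satisfying assignment has y4 = True.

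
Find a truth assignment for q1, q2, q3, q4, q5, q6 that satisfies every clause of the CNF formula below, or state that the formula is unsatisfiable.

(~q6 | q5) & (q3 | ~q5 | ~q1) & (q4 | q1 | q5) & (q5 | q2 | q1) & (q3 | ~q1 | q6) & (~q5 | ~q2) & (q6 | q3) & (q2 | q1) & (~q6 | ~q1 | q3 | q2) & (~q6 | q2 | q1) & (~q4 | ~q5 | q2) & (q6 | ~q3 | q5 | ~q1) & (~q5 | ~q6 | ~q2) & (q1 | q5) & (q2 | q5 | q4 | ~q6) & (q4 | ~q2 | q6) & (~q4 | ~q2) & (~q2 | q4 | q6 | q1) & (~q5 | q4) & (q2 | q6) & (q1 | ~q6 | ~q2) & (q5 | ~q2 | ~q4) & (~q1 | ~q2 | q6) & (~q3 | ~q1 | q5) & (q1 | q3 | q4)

UNSATISFIABLE

Try q6 = 0.
Unit clause (q3) forces q3 = 1.
Unit clause (q2) forces q2 = 1.
Unit clause (~q5) forces q5 = 0.
Unit clause (~q1) forces q1 = 0.
That conflicts with the unit clause (q1).
That branch fails; take q6 = 1 instead.
Unit clause (q5) forces q5 = 1.
Unit clause (~q2) forces q2 = 0.
Unit clause (q1) forces q1 = 1.
Unit clause (q3) forces q3 = 1.
Unit clause (~q4) forces q4 = 0.
That conflicts with the unit clause (q4).
Neither q6 = 1 nor q6 = 0 works.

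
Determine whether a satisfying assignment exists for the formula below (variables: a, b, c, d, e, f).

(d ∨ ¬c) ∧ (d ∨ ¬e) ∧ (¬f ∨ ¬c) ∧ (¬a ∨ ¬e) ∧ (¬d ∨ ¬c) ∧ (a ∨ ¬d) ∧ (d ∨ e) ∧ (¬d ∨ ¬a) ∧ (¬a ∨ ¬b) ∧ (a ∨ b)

Try d = True.
(¬c) alone gives c = False.
(a) alone gives a = True.
But (¬a) is also a unit clause — contradiction.
Backtrack on d: now try d = False.
(¬c) alone gives c = False.
(¬e) alone gives e = False.
But (e) is also a unit clause — contradiction.
Either choice for d ends in contradiction.
No assignment satisfies every clause.

No, unsatisfiable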